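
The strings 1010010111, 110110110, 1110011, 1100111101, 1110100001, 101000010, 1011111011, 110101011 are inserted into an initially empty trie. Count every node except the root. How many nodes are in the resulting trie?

52

Count nodes per top-level branch (shared prefixes stored once):
  '1'-branch (101000010, 1010010111, 1011111011, 1100111101, 110101011, 110110110, 1110011, 1110100001): 52 nodes
Sum: 52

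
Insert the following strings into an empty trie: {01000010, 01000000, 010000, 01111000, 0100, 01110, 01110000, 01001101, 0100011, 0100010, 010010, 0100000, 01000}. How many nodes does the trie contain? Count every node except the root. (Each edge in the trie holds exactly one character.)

For each word, the new-node count is its length minus the longest prefix already in the trie:
  "01000010" → 8 new (0, 1, 0, 0, 0, 0, 1, 0)
  "01000000" → prefix "010000" already present; 2 new (0, 0)
  "010000" → prefix "010000" already present; 0 new (none)
  "01111000" → prefix "01" already present; 6 new (1, 1, 1, 0, 0, 0)
  "0100" → prefix "0100" already present; 0 new (none)
  "01110" → prefix "0111" already present; 1 new (0)
  "01110000" → prefix "01110" already present; 3 new (0, 0, 0)
  "01001101" → prefix "0100" already present; 4 new (1, 1, 0, 1)
  "0100011" → prefix "01000" already present; 2 new (1, 1)
  "0100010" → prefix "010001" already present; 1 new (0)
  "010010" → prefix "01001" already present; 1 new (0)
  "0100000" → prefix "0100000" already present; 0 new (none)
  "01000" → prefix "01000" already present; 0 new (none)
Total nodes = 8 + 2 + 0 + 6 + 0 + 1 + 3 + 4 + 2 + 1 + 1 + 0 + 0 = 28

28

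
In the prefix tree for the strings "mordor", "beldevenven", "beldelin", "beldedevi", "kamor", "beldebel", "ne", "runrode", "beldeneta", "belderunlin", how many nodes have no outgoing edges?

Leaves are exactly the stored words that no other stored word extends.
Those words: "beldebel", "beldedevi", "beldelin", "beldeneta", "belderunlin", "beldevenven", "kamor", "mordor", "ne", "runrode"
Leaf count: 10

10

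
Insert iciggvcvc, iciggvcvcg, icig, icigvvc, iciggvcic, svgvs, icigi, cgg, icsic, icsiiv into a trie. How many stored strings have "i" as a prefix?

Walk to "i"; the words in its subtree are exactly those with that prefix.
Matches: "icig", "iciggvcic", "iciggvcvc", "iciggvcvcg", "icigi", "icigvvc", "icsic", "icsiiv"
Count: 8

8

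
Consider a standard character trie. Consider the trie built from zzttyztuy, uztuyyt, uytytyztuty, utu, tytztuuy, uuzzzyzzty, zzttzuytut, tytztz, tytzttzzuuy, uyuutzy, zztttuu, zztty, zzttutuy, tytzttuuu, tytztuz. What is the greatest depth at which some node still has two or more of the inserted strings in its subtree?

6

Equivalently: take the maximum, over all pairs, of their longest common prefix length.
"tytzttuuu" and "tytzttzzuuy" agree on "tytztt" (6 characters) before diverging; nothing deeper is shared.
Longest shared-prefix length: 6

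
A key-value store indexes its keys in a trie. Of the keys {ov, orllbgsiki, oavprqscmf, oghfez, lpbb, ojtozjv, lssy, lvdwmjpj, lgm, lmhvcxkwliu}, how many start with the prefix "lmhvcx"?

Traverse to the node for "lmhvcx", then collect every word in that subtree.
Words under "lmhvcx": lmhvcxkwliu
Count: 1

1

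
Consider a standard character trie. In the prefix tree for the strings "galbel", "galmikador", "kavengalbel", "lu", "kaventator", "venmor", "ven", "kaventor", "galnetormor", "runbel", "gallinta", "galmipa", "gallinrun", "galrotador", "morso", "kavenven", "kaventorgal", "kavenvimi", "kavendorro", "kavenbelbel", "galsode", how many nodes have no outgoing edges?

19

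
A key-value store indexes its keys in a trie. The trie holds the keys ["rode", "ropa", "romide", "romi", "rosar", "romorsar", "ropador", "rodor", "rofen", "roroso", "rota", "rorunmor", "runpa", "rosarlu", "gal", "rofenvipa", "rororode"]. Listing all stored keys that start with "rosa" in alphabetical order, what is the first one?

rosar

Words with prefix "rosa", in lexicographic order: "rosar", "rosarlu"
Position 1: rosar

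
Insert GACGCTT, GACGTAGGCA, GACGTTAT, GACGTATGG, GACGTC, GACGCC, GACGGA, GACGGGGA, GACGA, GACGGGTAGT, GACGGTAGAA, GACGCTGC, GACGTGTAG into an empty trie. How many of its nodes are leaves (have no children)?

A leaf is a node with no children — equivalently, the end of a word that is not a proper prefix of any other stored word.
Those words: "GACGA", "GACGCC", "GACGCTGC", "GACGCTT", "GACGGA", "GACGGGGA", "GACGGGTAGT", "GACGGTAGAA", "GACGTAGGCA", "GACGTATGG", "GACGTC", "GACGTGTAG", "GACGTTAT"
Leaf count: 13

13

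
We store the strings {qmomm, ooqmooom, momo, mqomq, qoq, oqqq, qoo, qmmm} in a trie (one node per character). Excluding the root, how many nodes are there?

29

Trace insertions, counting only characters that open a new branch:
  "qmomm" → 5 new (q, m, o, m, m)
  "ooqmooom" → 8 new (o, o, q, m, o, o, o, m)
  "momo" → 4 new (m, o, m, o)
  "mqomq" → prefix "m" already present; 4 new (q, o, m, q)
  "qoq" → prefix "q" already present; 2 new (o, q)
  "oqqq" → prefix "o" already present; 3 new (q, q, q)
  "qoo" → prefix "qo" already present; 1 new (o)
  "qmmm" → prefix "qm" already present; 2 new (m, m)
Total nodes = 5 + 8 + 4 + 4 + 2 + 3 + 1 + 2 = 29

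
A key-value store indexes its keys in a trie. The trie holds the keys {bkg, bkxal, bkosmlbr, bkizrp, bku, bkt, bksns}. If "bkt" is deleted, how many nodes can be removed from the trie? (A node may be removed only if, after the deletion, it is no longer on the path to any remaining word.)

1

A node on "bkt"'s path can go only if nothing else ends at it or branches off below it.
The suffix "t" (1 node) is used only by "bkt"; the node for "bk" still has the child "g", so pruning stops there.
Nodes removed: 1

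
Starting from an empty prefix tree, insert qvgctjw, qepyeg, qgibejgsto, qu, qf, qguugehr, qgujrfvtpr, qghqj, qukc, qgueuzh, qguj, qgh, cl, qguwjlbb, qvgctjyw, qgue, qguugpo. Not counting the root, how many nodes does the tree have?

56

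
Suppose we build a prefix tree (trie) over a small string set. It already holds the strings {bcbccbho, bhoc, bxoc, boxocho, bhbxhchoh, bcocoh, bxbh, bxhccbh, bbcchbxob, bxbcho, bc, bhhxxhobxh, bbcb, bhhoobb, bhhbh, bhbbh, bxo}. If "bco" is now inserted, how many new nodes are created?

"bco" is already a full path in the trie; only an end-marker is added.
No new nodes are needed: 0.

0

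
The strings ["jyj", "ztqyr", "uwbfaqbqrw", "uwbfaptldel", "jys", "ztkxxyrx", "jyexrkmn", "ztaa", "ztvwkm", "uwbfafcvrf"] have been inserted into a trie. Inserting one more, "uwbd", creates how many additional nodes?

The longest prefix of "uwbd" already in the trie is "uwb" (length 3).
So 4 − 3 = 1 new nodes.

1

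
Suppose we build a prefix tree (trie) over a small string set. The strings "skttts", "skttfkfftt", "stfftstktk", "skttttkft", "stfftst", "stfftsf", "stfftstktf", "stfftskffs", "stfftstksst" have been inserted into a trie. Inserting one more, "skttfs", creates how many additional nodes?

1

Walking "skttfs" from the root, the first 5 characters ("skttf") follow existing edges; "s" is the first miss.
Each of the 1 remaining characters creates one node.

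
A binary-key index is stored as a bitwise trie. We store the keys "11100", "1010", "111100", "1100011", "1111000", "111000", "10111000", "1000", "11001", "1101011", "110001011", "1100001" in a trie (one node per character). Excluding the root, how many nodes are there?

Trie structure (* marks end of a word):
(root)
└─ 1
   ├─ 0
   │  ├─ 0
   │  │  └─ 0 *
   │  └─ 1
   │     ├─ 0 *
   │     └─ 1
   │        └─ 1
   │           └─ 0
   │              └─ 0
   │                 └─ 0 *
   └─ 1
      ├─ 0
      │  ├─ 0
      │  │  ├─ 0
      │  │  │  ├─ 0
      │  │  │  │  └─ 1 *
      │  │  │  └─ 1
      │  │  │     ├─ 0
      │  │  │     │  └─ 1
      │  │  │     │     └─ 1 *
      │  │  │     └─ 1 *
      │  │  └─ 1 *
      │  └─ 1
      │     └─ 0
      │        └─ 1
      │           └─ 1 *
      └─ 1
         ├─ 0
         │  └─ 0 *
         │     └─ 0 *
         └─ 1
            └─ 0
               └─ 0 *
                  └─ 0 *
Counting every labelled node above: 35.

35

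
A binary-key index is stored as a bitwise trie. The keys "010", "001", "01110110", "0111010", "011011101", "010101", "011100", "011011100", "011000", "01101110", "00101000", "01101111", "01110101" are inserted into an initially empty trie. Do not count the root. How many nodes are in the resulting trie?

32

For each word, the new-node count is its length minus the longest prefix already in the trie:
  "010" → 3 new (0, 1, 0)
  "001" → prefix "0" already present; 2 new (0, 1)
  "01110110" → prefix "01" already present; 6 new (1, 1, 0, 1, 1, 0)
  "0111010" → prefix "011101" already present; 1 new (0)
  "011011101" → prefix "011" already present; 6 new (0, 1, 1, 1, 0, 1)
  "010101" → prefix "010" already present; 3 new (1, 0, 1)
  "011100" → prefix "01110" already present; 1 new (0)
  "011011100" → prefix "01101110" already present; 1 new (0)
  "011000" → prefix "0110" already present; 2 new (0, 0)
  "01101110" → prefix "01101110" already present; 0 new (none)
  "00101000" → prefix "001" already present; 5 new (0, 1, 0, 0, 0)
  "01101111" → prefix "0110111" already present; 1 new (1)
  "01110101" → prefix "0111010" already present; 1 new (1)
Total nodes = 3 + 2 + 6 + 1 + 6 + 3 + 1 + 1 + 2 + 0 + 5 + 1 + 1 = 32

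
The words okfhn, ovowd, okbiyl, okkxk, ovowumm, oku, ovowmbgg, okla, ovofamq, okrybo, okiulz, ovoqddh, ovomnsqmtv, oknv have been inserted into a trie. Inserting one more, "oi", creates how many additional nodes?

1

Walking "oi" from the root, the first 1 characters ("o") follow existing edges; "i" is the first miss.
So 2 − 1 = 1 new nodes.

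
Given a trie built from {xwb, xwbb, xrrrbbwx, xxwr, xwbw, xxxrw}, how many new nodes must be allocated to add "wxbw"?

4

Nothing in the trie begins with "w"; the whole of "wxbw" is new.
4 − 0 = 4 new nodes.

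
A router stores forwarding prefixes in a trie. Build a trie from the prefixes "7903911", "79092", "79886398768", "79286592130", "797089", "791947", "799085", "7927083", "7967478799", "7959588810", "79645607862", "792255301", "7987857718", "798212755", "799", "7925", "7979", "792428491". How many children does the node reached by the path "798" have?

Follow the path "798" to its node, then look at its outgoing edges.
Characters that immediately follow "798" among the stored strings: {2, 7, 8}.
That node has 3 child edges.

3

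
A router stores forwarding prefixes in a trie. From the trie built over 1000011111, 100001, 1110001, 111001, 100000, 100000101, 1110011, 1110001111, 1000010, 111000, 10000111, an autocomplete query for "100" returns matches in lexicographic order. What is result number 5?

10000111

Filter for "100…" and sort: "100000", "100000101", "100001", "1000010", "10000111", "1000011111"
The 5th is 10000111.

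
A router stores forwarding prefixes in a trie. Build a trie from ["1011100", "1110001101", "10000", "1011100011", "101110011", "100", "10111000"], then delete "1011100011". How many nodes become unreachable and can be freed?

After clearing the end-marker at "1011100011", prune upward until reaching a node still needed by another word.
The suffix "11" (2 nodes) is used only by "1011100011"; "10111000" is itself a stored word, so pruning stops there.
Nodes removed: 2

2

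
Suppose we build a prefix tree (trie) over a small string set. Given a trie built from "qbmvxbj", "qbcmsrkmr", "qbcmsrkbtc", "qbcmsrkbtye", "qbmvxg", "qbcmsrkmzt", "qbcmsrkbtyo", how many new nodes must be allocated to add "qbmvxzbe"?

3

Walking "qbmvxzbe" from the root, the first 5 characters ("qbmvx") follow existing edges; "z" is the first miss.
Each of the 3 remaining characters creates one node.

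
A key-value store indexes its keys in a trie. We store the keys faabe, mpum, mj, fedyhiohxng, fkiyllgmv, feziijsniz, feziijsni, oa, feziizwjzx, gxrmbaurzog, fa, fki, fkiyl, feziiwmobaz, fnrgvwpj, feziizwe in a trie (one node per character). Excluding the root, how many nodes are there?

68

Trace insertions, counting only characters that open a new branch:
  "faabe" → 5 new (f, a, a, b, e)
  "mpum" → 4 new (m, p, u, m)
  "mj" → prefix "m" already present; 1 new (j)
  "fedyhiohxng" → prefix "f" already present; 10 new (e, d, y, h, i, o, h, x, n, g)
  "fkiyllgmv" → prefix "f" already present; 8 new (k, i, y, l, l, g, m, v)
  "feziijsniz" → prefix "fe" already present; 8 new (z, i, i, j, s, n, i, z)
  "feziijsni" → prefix "feziijsni" already present; 0 new (none)
  "oa" → 2 new (o, a)
  "feziizwjzx" → prefix "fezii" already present; 5 new (z, w, j, z, x)
  "gxrmbaurzog" → 11 new (g, x, r, m, b, a, u, r, z, o, g)
  "fa" → prefix "fa" already present; 0 new (none)
  "fki" → prefix "fki" already present; 0 new (none)
  "fkiyl" → prefix "fkiyl" already present; 0 new (none)
  "feziiwmobaz" → prefix "fezii" already present; 6 new (w, m, o, b, a, z)
  "fnrgvwpj" → prefix "f" already present; 7 new (n, r, g, v, w, p, j)
  "feziizwe" → prefix "feziizw" already present; 1 new (e)
Total nodes = 5 + 4 + 1 + 10 + 8 + 8 + 0 + 2 + 5 + 11 + 0 + 0 + 0 + 6 + 7 + 1 = 68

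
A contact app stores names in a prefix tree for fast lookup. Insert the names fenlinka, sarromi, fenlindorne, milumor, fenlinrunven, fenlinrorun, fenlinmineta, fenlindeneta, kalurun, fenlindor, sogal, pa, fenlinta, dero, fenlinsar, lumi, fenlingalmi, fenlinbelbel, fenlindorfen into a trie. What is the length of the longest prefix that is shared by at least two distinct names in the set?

The deepest shared node is where two words last agree before diverging.
e.g. "fenlindor" and "fenlindorfen" share the prefix "fenlindor" of length 9; no pair shares a longer one.
Longest shared-prefix length: 9

9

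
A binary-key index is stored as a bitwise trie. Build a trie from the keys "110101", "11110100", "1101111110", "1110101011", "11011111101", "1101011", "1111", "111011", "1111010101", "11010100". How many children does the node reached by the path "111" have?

2

The children of the "111" node are the distinct next characters among strings starting with "111".
Characters that immediately follow "111" among the stored strings: {0, 1}.
That node has 2 child edges.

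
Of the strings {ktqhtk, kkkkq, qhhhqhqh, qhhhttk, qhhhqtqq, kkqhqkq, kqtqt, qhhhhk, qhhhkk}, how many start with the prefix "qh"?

Filter for entries beginning with "qh":
Words under "qh": qhhhhk, qhhhkk, qhhhqhqh, qhhhqtqq, qhhhttk
Count: 5

5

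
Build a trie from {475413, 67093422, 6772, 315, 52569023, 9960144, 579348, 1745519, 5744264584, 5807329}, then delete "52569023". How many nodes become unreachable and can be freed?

After clearing the end-marker at "52569023", prune upward until reaching a node still needed by another word.
The suffix "2569023" (7 nodes) is used only by "52569023"; the node for "5" still has the child "7", so pruning stops there.
Nodes removed: 7

7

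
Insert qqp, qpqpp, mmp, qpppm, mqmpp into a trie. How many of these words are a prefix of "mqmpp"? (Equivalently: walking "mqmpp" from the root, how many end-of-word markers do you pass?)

1

Check each prefix of "mqmpp" against the stored set — each match is an end-marker on the path.
Prefixes of the query that are stored words: "mqmpp"
Count: 1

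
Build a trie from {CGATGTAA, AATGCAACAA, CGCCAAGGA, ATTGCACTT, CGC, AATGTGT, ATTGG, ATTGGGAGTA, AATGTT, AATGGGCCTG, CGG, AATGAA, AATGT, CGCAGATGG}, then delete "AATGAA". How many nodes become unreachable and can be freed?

2

Walk "AATGAA" from the leaf back toward the root, removing each node that no remaining word uses.
The suffix "AA" (2 nodes) is used only by "AATGAA"; the node for "AATG" still has the child "C", so pruning stops there.
Nodes removed: 2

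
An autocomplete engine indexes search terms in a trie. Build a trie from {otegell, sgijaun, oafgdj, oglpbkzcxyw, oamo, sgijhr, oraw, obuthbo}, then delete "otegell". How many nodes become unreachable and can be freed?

6

After clearing the end-marker at "otegell", prune upward until reaching a node still needed by another word.
The suffix "tegell" (6 nodes) is used only by "otegell"; the node for "o" still has the child "a", so pruning stops there.
Nodes removed: 6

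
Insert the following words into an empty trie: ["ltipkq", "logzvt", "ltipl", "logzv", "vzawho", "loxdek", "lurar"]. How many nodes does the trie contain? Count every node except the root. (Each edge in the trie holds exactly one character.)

Trie structure (* marks end of a word):
(root)
├─ l
│  ├─ o
│  │  ├─ g
│  │  │  └─ z
│  │  │     └─ v *
│  │  │        └─ t *
│  │  └─ x
│  │     └─ d
│  │        └─ e
│  │           └─ k *
│  ├─ t
│  │  └─ i
│  │     └─ p
│  │        ├─ k
│  │        │  └─ q *
│  │        └─ l *
│  └─ u
│     └─ r
│        └─ a
│           └─ r *
└─ v
   └─ z
      └─ a
         └─ w
            └─ h
               └─ o *
Counting every labelled node above: 26.

26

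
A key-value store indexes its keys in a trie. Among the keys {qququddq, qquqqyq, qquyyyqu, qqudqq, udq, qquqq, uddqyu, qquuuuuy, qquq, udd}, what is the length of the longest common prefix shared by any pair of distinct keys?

The deepest shared node is where two words last agree before diverging.
e.g. "qquqq" and "qquqqyq" share the prefix "qquqq" of length 5; no pair shares a longer one.
Longest shared-prefix length: 5

5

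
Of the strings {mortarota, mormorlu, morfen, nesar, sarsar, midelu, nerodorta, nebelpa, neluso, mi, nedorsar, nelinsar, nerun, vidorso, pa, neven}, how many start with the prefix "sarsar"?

1

Traverse to the node for "sarsar", then collect every word in that subtree.
Words under "sarsar": sarsar
Count: 1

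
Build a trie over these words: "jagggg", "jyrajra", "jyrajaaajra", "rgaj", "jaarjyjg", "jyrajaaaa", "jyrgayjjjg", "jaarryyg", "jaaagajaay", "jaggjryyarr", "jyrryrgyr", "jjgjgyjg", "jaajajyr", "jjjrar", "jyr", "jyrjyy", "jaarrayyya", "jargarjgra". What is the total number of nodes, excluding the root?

92

For each word, the new-node count is its length minus the longest prefix already in the trie:
  "jagggg" → 6 new (j, a, g, g, g, g)
  "jyrajra" → prefix "j" already present; 6 new (y, r, a, j, r, a)
  "jyrajaaajra" → prefix "jyraj" already present; 6 new (a, a, a, j, r, a)
  "rgaj" → 4 new (r, g, a, j)
  "jaarjyjg" → prefix "ja" already present; 6 new (a, r, j, y, j, g)
  "jyrajaaaa" → prefix "jyrajaaa" already present; 1 new (a)
  "jyrgayjjjg" → prefix "jyr" already present; 7 new (g, a, y, j, j, j, g)
  "jaarryyg" → prefix "jaar" already present; 4 new (r, y, y, g)
  "jaaagajaay" → prefix "jaa" already present; 7 new (a, g, a, j, a, a, y)
  "jaggjryyarr" → prefix "jagg" already present; 7 new (j, r, y, y, a, r, r)
  "jyrryrgyr" → prefix "jyr" already present; 6 new (r, y, r, g, y, r)
  "jjgjgyjg" → prefix "j" already present; 7 new (j, g, j, g, y, j, g)
  "jaajajyr" → prefix "jaa" already present; 5 new (j, a, j, y, r)
  "jjjrar" → prefix "jj" already present; 4 new (j, r, a, r)
  "jyr" → prefix "jyr" already present; 0 new (none)
  "jyrjyy" → prefix "jyr" already present; 3 new (j, y, y)
  "jaarrayyya" → prefix "jaarr" already present; 5 new (a, y, y, y, a)
  "jargarjgra" → prefix "ja" already present; 8 new (r, g, a, r, j, g, r, a)
Total nodes = 6 + 6 + 6 + 4 + 6 + 1 + 7 + 4 + 7 + 7 + 6 + 7 + 5 + 4 + 0 + 3 + 5 + 8 = 92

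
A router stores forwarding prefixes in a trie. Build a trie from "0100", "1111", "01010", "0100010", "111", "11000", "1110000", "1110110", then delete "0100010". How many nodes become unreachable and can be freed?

3

Walk "0100010" from the leaf back toward the root, removing each node that no remaining word uses.
The suffix "010" (3 nodes) is used only by "0100010"; "0100" is itself a stored word, so pruning stops there.
Nodes removed: 3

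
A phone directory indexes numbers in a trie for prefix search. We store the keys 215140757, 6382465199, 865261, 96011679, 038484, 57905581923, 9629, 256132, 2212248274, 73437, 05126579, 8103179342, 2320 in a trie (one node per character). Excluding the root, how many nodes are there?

90

For each word, the new-node count is its length minus the longest prefix already in the trie:
  "215140757" → 9 new (2, 1, 5, 1, 4, 0, 7, 5, 7)
  "6382465199" → 10 new (6, 3, 8, 2, 4, 6, 5, 1, 9, 9)
  "865261" → 6 new (8, 6, 5, 2, 6, 1)
  "96011679" → 8 new (9, 6, 0, 1, 1, 6, 7, 9)
  "038484" → 6 new (0, 3, 8, 4, 8, 4)
  "57905581923" → 11 new (5, 7, 9, 0, 5, 5, 8, 1, 9, 2, 3)
  "9629" → prefix "96" already present; 2 new (2, 9)
  "256132" → prefix "2" already present; 5 new (5, 6, 1, 3, 2)
  "2212248274" → prefix "2" already present; 9 new (2, 1, 2, 2, 4, 8, 2, 7, 4)
  "73437" → 5 new (7, 3, 4, 3, 7)
  "05126579" → prefix "0" already present; 7 new (5, 1, 2, 6, 5, 7, 9)
  "8103179342" → prefix "8" already present; 9 new (1, 0, 3, 1, 7, 9, 3, 4, 2)
  "2320" → prefix "2" already present; 3 new (3, 2, 0)
Total nodes = 9 + 10 + 6 + 8 + 6 + 11 + 2 + 5 + 9 + 5 + 7 + 9 + 3 = 90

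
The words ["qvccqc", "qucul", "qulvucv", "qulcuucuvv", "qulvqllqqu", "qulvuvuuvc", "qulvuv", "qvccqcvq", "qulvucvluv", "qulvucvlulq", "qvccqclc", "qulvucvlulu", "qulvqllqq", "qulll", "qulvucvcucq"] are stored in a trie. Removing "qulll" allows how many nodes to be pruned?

After clearing the end-marker at "qulll", prune upward until reaching a node still needed by another word.
The suffix "ll" (2 nodes) is used only by "qulll"; the node for "qul" still has the child "v", so pruning stops there.
Nodes removed: 2

2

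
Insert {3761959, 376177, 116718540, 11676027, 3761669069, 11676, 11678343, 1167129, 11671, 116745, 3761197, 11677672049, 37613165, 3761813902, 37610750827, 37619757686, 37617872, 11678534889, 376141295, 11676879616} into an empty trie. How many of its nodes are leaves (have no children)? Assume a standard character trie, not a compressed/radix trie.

18

A leaf is a node with no children — equivalently, the end of a word that is not a proper prefix of any other stored word.
Those words: "1167129", "116718540", "116745", "11676027", "11676879616", "11677672049", "11678343", "11678534889", "37610750827", "3761197", "37613165", "376141295", "3761669069", "376177", "37617872", "3761813902", "3761959", "37619757686"
Leaf count: 18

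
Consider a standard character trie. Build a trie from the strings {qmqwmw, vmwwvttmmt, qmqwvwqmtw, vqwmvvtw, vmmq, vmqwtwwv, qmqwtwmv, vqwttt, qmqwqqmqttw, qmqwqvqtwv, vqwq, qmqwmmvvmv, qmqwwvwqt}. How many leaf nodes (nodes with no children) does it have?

Leaves are exactly the stored words that no other stored word extends.
Those words: "qmqwmmvvmv", "qmqwmw", "qmqwqqmqttw", "qmqwqvqtwv", "qmqwtwmv", "qmqwvwqmtw", "qmqwwvwqt", "vmmq", "vmqwtwwv", "vmwwvttmmt", "vqwmvvtw", "vqwq", "vqwttt"
Leaf count: 13

13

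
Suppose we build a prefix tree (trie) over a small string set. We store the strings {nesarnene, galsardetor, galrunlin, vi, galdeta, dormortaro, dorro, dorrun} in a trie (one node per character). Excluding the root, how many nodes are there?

46

For each word, the new-node count is its length minus the longest prefix already in the trie:
  "nesarnene" → 9 new (n, e, s, a, r, n, e, n, e)
  "galsardetor" → 11 new (g, a, l, s, a, r, d, e, t, o, r)
  "galrunlin" → prefix "gal" already present; 6 new (r, u, n, l, i, n)
  "vi" → 2 new (v, i)
  "galdeta" → prefix "gal" already present; 4 new (d, e, t, a)
  "dormortaro" → 10 new (d, o, r, m, o, r, t, a, r, o)
  "dorro" → prefix "dor" already present; 2 new (r, o)
  "dorrun" → prefix "dorr" already present; 2 new (u, n)
Total nodes = 9 + 11 + 6 + 2 + 4 + 10 + 2 + 2 = 46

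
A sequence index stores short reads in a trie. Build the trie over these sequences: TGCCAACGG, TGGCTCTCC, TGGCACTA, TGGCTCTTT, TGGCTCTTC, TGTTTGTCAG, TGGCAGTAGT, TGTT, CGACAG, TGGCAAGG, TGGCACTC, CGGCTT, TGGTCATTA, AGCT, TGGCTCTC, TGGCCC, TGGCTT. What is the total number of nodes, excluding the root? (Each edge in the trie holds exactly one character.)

63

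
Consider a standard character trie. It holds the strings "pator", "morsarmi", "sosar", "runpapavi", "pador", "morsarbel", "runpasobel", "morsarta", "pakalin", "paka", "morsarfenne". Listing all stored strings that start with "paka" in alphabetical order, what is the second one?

pakalin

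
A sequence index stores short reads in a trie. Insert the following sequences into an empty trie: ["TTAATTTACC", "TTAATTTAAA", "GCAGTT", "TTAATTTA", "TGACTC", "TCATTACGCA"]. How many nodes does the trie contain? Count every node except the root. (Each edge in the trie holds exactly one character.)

Insert word by word; a character creates a node only if that edge doesn't already exist:
  "TTAATTTACC" → 10 new (T, T, A, A, T, T, T, A, C, C)
  "TTAATTTAAA" → prefix "TTAATTTA" already present; 2 new (A, A)
  "GCAGTT" → 6 new (G, C, A, G, T, T)
  "TTAATTTA" → prefix "TTAATTTA" already present; 0 new (none)
  "TGACTC" → prefix "T" already present; 5 new (G, A, C, T, C)
  "TCATTACGCA" → prefix "T" already present; 9 new (C, A, T, T, A, C, G, C, A)
Total nodes = 10 + 2 + 6 + 0 + 5 + 9 = 32

32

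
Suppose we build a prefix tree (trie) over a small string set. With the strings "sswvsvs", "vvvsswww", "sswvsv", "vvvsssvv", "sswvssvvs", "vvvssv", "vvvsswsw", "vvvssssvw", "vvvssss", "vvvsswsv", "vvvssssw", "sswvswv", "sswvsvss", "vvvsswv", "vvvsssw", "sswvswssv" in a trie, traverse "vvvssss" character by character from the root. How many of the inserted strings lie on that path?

1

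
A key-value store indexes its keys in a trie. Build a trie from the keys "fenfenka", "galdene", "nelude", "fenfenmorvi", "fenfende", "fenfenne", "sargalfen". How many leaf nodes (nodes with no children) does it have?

A leaf is a node with no children — equivalently, the end of a word that is not a proper prefix of any other stored word.
Those words: "fenfende", "fenfenka", "fenfenmorvi", "fenfenne", "galdene", "nelude", "sargalfen"
Leaf count: 7

7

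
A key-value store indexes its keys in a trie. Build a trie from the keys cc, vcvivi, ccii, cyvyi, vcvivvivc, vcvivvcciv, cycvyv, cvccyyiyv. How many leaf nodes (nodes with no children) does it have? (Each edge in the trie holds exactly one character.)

A leaf is a node with no children — equivalently, the end of a word that is not a proper prefix of any other stored word.
Those words: "ccii", "cvccyyiyv", "cycvyv", "cyvyi", "vcvivi", "vcvivvcciv", "vcvivvivc"
Leaf count: 7

7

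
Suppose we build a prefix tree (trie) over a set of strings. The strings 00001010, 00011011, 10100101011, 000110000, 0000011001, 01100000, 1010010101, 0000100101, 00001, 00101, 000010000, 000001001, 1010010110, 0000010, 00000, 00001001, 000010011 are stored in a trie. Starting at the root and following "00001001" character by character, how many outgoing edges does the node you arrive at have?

The children of the "00001001" node are the distinct next characters among strings starting with "00001001".
Distinct next characters after "00001001": 0, 1.
That node has 2 child edges.

2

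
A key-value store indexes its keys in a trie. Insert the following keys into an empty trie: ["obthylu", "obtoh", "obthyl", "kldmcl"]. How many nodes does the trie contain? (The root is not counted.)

15

For each word, the new-node count is its length minus the longest prefix already in the trie:
  "obthylu" → 7 new (o, b, t, h, y, l, u)
  "obtoh" → prefix "obt" already present; 2 new (o, h)
  "obthyl" → prefix "obthyl" already present; 0 new (none)
  "kldmcl" → 6 new (k, l, d, m, c, l)
Total nodes = 7 + 2 + 0 + 6 = 15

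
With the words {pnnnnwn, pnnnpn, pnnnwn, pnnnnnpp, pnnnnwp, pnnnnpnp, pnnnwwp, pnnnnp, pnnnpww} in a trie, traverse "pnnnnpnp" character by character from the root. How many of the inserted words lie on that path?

Walk "pnnnnpnp" from the root; an end-of-word marker is hit whenever a stored word is a prefix of "pnnnnpnp".
Prefixes of the query that are stored words: "pnnnnp", "pnnnnpnp"
Count: 2

2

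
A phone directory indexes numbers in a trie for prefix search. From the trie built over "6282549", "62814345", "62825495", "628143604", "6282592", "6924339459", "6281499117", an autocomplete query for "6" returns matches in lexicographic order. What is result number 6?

6282592

Words with prefix "6", in lexicographic order: "62814345", "628143604", "6281499117", "6282549", "62825495", "6282592", "6924339459"
The 6th is 6282592.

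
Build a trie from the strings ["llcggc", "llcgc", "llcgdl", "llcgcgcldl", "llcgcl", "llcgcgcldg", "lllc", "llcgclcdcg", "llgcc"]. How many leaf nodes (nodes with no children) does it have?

Leaves are exactly the stored words that no other stored word extends.
Those words: "llcgcgcldg", "llcgcgcldl", "llcgclcdcg", "llcgdl", "llcggc", "llgcc", "lllc"
Leaf count: 7

7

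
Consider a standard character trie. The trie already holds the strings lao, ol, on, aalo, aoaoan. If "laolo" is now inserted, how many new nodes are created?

2

"lao" is already a path in the trie; the remaining "lo" must be added.
New nodes needed: |"laolo"| − 3 = 5 − 3 = 2.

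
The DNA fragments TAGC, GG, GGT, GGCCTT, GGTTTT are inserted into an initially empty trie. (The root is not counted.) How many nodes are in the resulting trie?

14

Trie structure (* marks end of a word):
(root)
├─ G
│  └─ G *
│     ├─ C
│     │  └─ C
│     │     └─ T
│     │        └─ T *
│     └─ T *
│        └─ T
│           └─ T
│              └─ T *
└─ T
   └─ A
      └─ G
         └─ C *
Counting every labelled node above: 14.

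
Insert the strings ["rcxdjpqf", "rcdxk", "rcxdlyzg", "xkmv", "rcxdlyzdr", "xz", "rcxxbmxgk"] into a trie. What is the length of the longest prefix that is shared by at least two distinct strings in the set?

7

Equivalently: take the maximum, over all pairs, of their longest common prefix length.
e.g. "rcxdlyzdr" and "rcxdlyzg" share the prefix "rcxdlyz" of length 7; no pair shares a longer one.
Longest shared-prefix length: 7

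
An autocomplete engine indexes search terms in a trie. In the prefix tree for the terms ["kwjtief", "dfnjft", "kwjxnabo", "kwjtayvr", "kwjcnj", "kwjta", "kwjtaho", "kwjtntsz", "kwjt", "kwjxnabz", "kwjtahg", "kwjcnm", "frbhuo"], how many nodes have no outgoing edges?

11

Leaves are exactly the stored words that no other stored word extends.
Those words: "dfnjft", "frbhuo", "kwjcnj", "kwjcnm", "kwjtahg", "kwjtaho", "kwjtayvr", "kwjtief", "kwjtntsz", "kwjxnabo", "kwjxnabz"
Leaf count: 11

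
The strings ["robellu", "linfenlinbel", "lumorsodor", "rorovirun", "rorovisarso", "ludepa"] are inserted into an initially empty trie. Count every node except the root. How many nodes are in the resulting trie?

44

For each word, the new-node count is its length minus the longest prefix already in the trie:
  "robellu" → 7 new (r, o, b, e, l, l, u)
  "linfenlinbel" → 12 new (l, i, n, f, e, n, l, i, n, b, e, l)
  "lumorsodor" → prefix "l" already present; 9 new (u, m, o, r, s, o, d, o, r)
  "rorovirun" → prefix "ro" already present; 7 new (r, o, v, i, r, u, n)
  "rorovisarso" → prefix "rorovi" already present; 5 new (s, a, r, s, o)
  "ludepa" → prefix "lu" already present; 4 new (d, e, p, a)
Total nodes = 7 + 12 + 9 + 7 + 5 + 4 = 44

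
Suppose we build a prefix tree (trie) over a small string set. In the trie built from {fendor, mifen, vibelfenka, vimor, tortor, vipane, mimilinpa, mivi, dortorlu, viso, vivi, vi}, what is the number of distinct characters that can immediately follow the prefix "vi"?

5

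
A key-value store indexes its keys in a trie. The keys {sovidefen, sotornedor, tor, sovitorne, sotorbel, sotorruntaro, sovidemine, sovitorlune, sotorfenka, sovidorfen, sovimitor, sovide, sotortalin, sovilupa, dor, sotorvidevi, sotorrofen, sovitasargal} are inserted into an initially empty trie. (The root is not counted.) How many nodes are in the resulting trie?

87

Insert word by word; a character creates a node only if that edge doesn't already exist:
  "sovidefen" → 9 new (s, o, v, i, d, e, f, e, n)
  "sotornedor" → prefix "so" already present; 8 new (t, o, r, n, e, d, o, r)
  "tor" → 3 new (t, o, r)
  "sovitorne" → prefix "sovi" already present; 5 new (t, o, r, n, e)
  "sotorbel" → prefix "sotor" already present; 3 new (b, e, l)
  "sotorruntaro" → prefix "sotor" already present; 7 new (r, u, n, t, a, r, o)
  "sovidemine" → prefix "sovide" already present; 4 new (m, i, n, e)
  "sovitorlune" → prefix "sovitor" already present; 4 new (l, u, n, e)
  "sotorfenka" → prefix "sotor" already present; 5 new (f, e, n, k, a)
  "sovidorfen" → prefix "sovid" already present; 5 new (o, r, f, e, n)
  "sovimitor" → prefix "sovi" already present; 5 new (m, i, t, o, r)
  "sovide" → prefix "sovide" already present; 0 new (none)
  "sotortalin" → prefix "sotor" already present; 5 new (t, a, l, i, n)
  "sovilupa" → prefix "sovi" already present; 4 new (l, u, p, a)
  "dor" → 3 new (d, o, r)
  "sotorvidevi" → prefix "sotor" already present; 6 new (v, i, d, e, v, i)
  "sotorrofen" → prefix "sotorr" already present; 4 new (o, f, e, n)
  "sovitasargal" → prefix "sovit" already present; 7 new (a, s, a, r, g, a, l)
Total nodes = 9 + 8 + 3 + 5 + 3 + 7 + 4 + 4 + 5 + 5 + 5 + 0 + 5 + 4 + 3 + 6 + 4 + 7 = 87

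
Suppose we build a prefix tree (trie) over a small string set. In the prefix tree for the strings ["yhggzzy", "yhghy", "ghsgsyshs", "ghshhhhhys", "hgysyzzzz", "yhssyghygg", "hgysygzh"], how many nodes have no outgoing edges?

7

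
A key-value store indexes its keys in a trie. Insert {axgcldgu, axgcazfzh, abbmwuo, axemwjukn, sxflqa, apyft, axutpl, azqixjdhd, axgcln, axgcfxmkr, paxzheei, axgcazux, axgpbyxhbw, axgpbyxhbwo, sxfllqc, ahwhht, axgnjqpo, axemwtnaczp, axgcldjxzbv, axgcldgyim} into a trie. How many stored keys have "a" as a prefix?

Walk to "a"; the words in its subtree are exactly those with that prefix.
Matches: "abbmwuo", "ahwhht", "apyft", "axemwjukn", "axemwtnaczp", "axgcazfzh", "axgcazux", "axgcfxmkr", "axgcldgu", "axgcldgyim", "axgcldjxzbv", "axgcln", "axgnjqpo", "axgpbyxhbw", "axgpbyxhbwo", "axutpl", "azqixjdhd"
Count: 17

17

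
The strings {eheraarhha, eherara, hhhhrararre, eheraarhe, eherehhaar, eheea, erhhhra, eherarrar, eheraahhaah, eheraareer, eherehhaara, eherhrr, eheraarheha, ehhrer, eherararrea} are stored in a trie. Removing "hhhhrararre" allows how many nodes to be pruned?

11

A node on "hhhhrararre"'s path can go only if nothing else ends at it or branches off below it.
No other word shares any prefix with "hhhhrararre", so all 11 of its nodes go.
Nodes removed: 11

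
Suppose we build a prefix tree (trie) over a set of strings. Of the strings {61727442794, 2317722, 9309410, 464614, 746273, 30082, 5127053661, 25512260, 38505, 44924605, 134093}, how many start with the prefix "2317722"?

Filter for entries beginning with "2317722":
Matches: "2317722"
Count: 1

1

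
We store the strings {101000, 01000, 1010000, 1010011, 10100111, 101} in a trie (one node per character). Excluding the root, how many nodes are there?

15

For each word, the new-node count is its length minus the longest prefix already in the trie:
  "101000" → 6 new (1, 0, 1, 0, 0, 0)
  "01000" → 5 new (0, 1, 0, 0, 0)
  "1010000" → prefix "101000" already present; 1 new (0)
  "1010011" → prefix "10100" already present; 2 new (1, 1)
  "10100111" → prefix "1010011" already present; 1 new (1)
  "101" → prefix "101" already present; 0 new (none)
Total nodes = 6 + 5 + 1 + 2 + 1 + 0 = 15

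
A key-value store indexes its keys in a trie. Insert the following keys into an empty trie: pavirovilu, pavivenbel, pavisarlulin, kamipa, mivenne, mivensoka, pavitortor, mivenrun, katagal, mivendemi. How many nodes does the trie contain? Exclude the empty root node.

59

For each word, the new-node count is its length minus the longest prefix already in the trie:
  "pavirovilu" → 10 new (p, a, v, i, r, o, v, i, l, u)
  "pavivenbel" → prefix "pavi" already present; 6 new (v, e, n, b, e, l)
  "pavisarlulin" → prefix "pavi" already present; 8 new (s, a, r, l, u, l, i, n)
  "kamipa" → 6 new (k, a, m, i, p, a)
  "mivenne" → 7 new (m, i, v, e, n, n, e)
  "mivensoka" → prefix "miven" already present; 4 new (s, o, k, a)
  "pavitortor" → prefix "pavi" already present; 6 new (t, o, r, t, o, r)
  "mivenrun" → prefix "miven" already present; 3 new (r, u, n)
  "katagal" → prefix "ka" already present; 5 new (t, a, g, a, l)
  "mivendemi" → prefix "miven" already present; 4 new (d, e, m, i)
Total nodes = 10 + 6 + 8 + 6 + 7 + 4 + 6 + 3 + 5 + 4 = 59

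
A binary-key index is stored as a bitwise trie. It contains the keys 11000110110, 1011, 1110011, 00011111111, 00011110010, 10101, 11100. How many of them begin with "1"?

5

Filter for entries beginning with "1":
Words under "1": 10101, 1011, 11000110110, 11100, 1110011
Count: 5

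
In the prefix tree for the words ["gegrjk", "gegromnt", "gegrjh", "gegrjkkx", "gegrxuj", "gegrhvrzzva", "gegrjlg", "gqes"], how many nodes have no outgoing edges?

7

Leaves are exactly the stored words that no other stored word extends.
Those words: "gegrhvrzzva", "gegrjh", "gegrjkkx", "gegrjlg", "gegromnt", "gegrxuj", "gqes"
Leaf count: 7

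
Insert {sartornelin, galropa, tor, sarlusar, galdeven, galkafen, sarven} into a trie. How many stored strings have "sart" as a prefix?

1

Filter for entries beginning with "sart":
Matches: "sartornelin"
Count: 1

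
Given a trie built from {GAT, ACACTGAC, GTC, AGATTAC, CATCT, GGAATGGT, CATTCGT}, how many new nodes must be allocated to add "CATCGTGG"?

4

Walking "CATCGTGG" from the root, the first 4 characters ("CATC") follow existing edges; "G" is the first miss.
Each of the 4 remaining characters creates one node.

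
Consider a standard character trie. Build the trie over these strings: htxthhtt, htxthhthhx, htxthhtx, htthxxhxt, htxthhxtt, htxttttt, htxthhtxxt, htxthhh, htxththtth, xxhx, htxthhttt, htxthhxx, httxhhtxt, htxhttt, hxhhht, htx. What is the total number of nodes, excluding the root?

55

Insert word by word; a character creates a node only if that edge doesn't already exist:
  "htxthhtt" → 8 new (h, t, x, t, h, h, t, t)
  "htxthhthhx" → prefix "htxthht" already present; 3 new (h, h, x)
  "htxthhtx" → prefix "htxthht" already present; 1 new (x)
  "htthxxhxt" → prefix "ht" already present; 7 new (t, h, x, x, h, x, t)
  "htxthhxtt" → prefix "htxthh" already present; 3 new (x, t, t)
  "htxttttt" → prefix "htxt" already present; 4 new (t, t, t, t)
  "htxthhtxxt" → prefix "htxthhtx" already present; 2 new (x, t)
  "htxthhh" → prefix "htxthh" already present; 1 new (h)
  "htxththtth" → prefix "htxth" already present; 5 new (t, h, t, t, h)
  "xxhx" → 4 new (x, x, h, x)
  "htxthhttt" → prefix "htxthhtt" already present; 1 new (t)
  "htxthhxx" → prefix "htxthhx" already present; 1 new (x)
  "httxhhtxt" → prefix "htt" already present; 6 new (x, h, h, t, x, t)
  "htxhttt" → prefix "htx" already present; 4 new (h, t, t, t)
  "hxhhht" → prefix "h" already present; 5 new (x, h, h, h, t)
  "htx" → prefix "htx" already present; 0 new (none)
Total nodes = 8 + 3 + 1 + 7 + 3 + 4 + 2 + 1 + 5 + 4 + 1 + 1 + 6 + 4 + 5 + 0 = 55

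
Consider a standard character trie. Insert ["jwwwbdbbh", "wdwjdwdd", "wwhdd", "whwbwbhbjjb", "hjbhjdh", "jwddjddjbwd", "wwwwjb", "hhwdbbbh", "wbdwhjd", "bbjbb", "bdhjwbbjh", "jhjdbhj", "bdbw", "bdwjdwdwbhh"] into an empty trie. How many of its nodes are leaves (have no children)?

14

Leaves are exactly the stored words that no other stored word extends.
Those words: "bbjbb", "bdbw", "bdhjwbbjh", "bdwjdwdwbhh", "hhwdbbbh", "hjbhjdh", "jhjdbhj", "jwddjddjbwd", "jwwwbdbbh", "wbdwhjd", "wdwjdwdd", "whwbwbhbjjb", "wwhdd", "wwwwjb"
Leaf count: 14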